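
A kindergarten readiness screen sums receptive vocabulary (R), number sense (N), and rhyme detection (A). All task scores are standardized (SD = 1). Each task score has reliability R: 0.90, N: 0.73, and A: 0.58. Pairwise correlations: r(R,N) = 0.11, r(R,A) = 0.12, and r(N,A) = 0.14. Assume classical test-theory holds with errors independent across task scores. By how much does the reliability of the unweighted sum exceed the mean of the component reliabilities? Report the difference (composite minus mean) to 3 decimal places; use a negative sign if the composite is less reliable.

Var(sum) = 3 + 0.74 = 3.74; true-score variance = 2.21 + 0.74 = 2.95; composite reliability = 0.7888.
Mean component reliability = 0.7367.
Difference = 0.7888 − 0.7367 = 0.052.

0.052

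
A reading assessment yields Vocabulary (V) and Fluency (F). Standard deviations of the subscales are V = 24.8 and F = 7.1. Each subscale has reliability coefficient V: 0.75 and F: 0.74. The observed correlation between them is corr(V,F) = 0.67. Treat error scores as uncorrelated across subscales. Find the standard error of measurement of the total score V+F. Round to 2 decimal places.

Var(total) = 665.45 + 235.947 = 901.397.
True-score variance = 498.583 + 235.947 = 734.531, so reliability = 0.8149.
Error variance = 901.397 − 734.531 = 166.867; SEM = √166.867 = 12.92.

12.92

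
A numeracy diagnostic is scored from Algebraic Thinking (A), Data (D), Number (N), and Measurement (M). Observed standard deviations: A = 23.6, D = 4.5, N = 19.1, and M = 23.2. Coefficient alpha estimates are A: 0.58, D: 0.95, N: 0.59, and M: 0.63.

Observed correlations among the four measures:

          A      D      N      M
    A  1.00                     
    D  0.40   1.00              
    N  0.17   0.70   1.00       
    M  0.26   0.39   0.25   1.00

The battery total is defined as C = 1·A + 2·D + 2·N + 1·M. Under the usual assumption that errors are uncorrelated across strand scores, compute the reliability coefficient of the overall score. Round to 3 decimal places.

Var(C) = 23.6² + 2²·4.5² + 2²·19.1² + 23.2² + 2·[2·23.6·4.5·0.40 + 2·23.6·19.1·0.17 + 23.6·23.2·0.26 + 4·4.5·19.1·0.70 + 2·4.5·23.2·0.39 + 2·19.1·23.2·0.25] = 2635.44 + 1848.45 = 4483.89.
With uncorrelated errors the cross-covariances are all true-score covariance, so they carry over unchanged; only the diagonal terms shrink to ρᵢσᵢ².
True-score variance = [23.6²·0.58 + 2²·4.5²·0.95 + 2²·19.1²·0.59 + 23.2²·0.63] + 1848.45 = 1600.03 + 1848.45 = 3448.48.
Reliability = 3448.48 / 4483.89 = 0.769.

0.769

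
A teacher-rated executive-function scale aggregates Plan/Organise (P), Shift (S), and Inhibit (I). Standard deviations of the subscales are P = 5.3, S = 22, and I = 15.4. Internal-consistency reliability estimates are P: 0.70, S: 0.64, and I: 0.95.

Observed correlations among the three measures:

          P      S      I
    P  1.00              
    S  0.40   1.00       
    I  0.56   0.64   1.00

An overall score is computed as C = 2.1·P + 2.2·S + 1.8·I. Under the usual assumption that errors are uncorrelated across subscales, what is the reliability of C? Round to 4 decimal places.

0.8396

Var(C) = 2.1²·5.3² + 2.2²·22² + 1.8²·15.4² + 2·[4.62·5.3·22·0.40 + 3.78·5.3·15.4·0.56 + 3.96·22·15.4·0.64] = 3234.84 + 2493.81 = 5728.64.
Because errors are independent across components, Cov(Tᵢ,Tⱼ) = Cov(Xᵢ,Xⱼ); the off-diagonal part of the true-score variance is the same as above.
True-score variance = [2.1²·5.3²·0.70 + 2.2²·22²·0.64 + 1.8²·15.4²·0.95] + 2493.81 = 2315.93 + 2493.81 = 4809.74.
Reliability = 4809.74 / 5728.64 = 0.8396.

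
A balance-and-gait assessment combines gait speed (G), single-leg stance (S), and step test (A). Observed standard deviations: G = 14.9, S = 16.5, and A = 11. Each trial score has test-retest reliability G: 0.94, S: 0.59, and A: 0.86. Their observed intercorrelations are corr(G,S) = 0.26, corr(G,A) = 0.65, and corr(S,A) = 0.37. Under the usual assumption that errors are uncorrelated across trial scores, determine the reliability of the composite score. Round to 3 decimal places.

0.870

Var(G+S+A) = 14.9² + 16.5² + 11² + 2·[14.9·16.5·0.26 + 14.9·11·0.65 + 16.5·11·0.37] = 615.26 + 475.222 = 1090.48.
Under uncorrelated errors the observed covariances equal the true-score covariances, so only the own-variance terms attenuate.
True-score variance = [14.9²·0.94 + 16.5²·0.59 + 11²·0.86] + 475.222 = 473.377 + 475.222 = 948.599.
Reliability = 948.599 / 1090.48 = 0.870.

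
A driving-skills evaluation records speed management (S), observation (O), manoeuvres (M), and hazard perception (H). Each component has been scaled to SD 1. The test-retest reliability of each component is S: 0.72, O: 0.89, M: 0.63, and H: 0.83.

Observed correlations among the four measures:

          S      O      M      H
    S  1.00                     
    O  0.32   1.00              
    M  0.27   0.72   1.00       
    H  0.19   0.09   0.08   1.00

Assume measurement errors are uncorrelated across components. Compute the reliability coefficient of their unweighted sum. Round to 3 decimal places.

Var(S+O+M+H) = 4 + 2·[0.32 + 0.27 + 0.19 + 0.72 + 0.09 + 0.08] = 4 + 3.34 = 7.34.
With uncorrelated errors the cross-covariances are all true-score covariance, so they carry over unchanged; only the diagonal terms shrink to ρᵢσᵢ².
True-score variance = [0.72 + 0.89 + 0.63 + 0.83] + 3.34 = 3.07 + 3.34 = 6.41.
Reliability = 6.41 / 7.34 = 0.873.

0.873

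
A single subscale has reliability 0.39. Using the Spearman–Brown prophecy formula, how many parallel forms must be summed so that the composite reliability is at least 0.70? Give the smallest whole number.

k ≥ ρ*(1−ρ₁)/(ρ₁(1−ρ*)) = 0.70·0.61 / (0.39·0.30) = 3.650.
Smallest integer k = 4.

4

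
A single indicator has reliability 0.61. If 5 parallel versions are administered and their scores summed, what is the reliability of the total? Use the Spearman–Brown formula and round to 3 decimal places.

ρ_k = kρ / (1 + (k−1)ρ) = 5·0.61 / (1 + 4·0.61) = 3.050 / 3.440 = 0.887.

0.887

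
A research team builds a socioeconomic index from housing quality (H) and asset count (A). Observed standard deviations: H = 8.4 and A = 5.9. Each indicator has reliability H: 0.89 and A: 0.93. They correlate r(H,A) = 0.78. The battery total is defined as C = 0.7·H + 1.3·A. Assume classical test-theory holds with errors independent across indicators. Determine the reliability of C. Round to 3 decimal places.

0.952

Var(C) = 0.7²·8.4² + 1.3²·5.9² + 2·[0.91·8.4·5.9·0.78] = 93.4033 + 70.3554 = 163.759.
With uncorrelated errors the cross-covariances are all true-score covariance, so they carry over unchanged; only the diagonal terms shrink to ρᵢσᵢ².
True-score variance = [0.7²·8.4²·0.89 + 1.3²·5.9²·0.93] + 70.3554 = 85.4821 + 70.3554 = 155.837.
Reliability = 155.837 / 163.759 = 0.952.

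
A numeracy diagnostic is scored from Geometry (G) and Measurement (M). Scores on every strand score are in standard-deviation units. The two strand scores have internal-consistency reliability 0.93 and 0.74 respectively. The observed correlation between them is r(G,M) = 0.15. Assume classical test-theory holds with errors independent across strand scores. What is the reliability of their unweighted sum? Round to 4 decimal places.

0.8565

Var(G+M) = 2 + 2·[0.15] = 2 + 0.3 = 2.3.
Because errors are independent across components, Cov(Tᵢ,Tⱼ) = Cov(Xᵢ,Xⱼ); the off-diagonal part of the true-score variance is the same as above.
True-score variance = [0.93 + 0.74] + 0.3 = 1.67 + 0.3 = 1.97.
Reliability = 1.97 / 2.3 = 0.8565.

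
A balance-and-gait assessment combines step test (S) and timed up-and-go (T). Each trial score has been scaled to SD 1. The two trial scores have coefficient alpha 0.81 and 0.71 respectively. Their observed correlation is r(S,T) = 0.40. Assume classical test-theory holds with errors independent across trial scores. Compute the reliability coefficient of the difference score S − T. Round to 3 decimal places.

Var(S−T) = 1 + 1 − 2·0.40 = 2 − 0.8 = 1.2.
Under uncorrelated errors the observed covariances equal the true-score covariances, so only the own-variance terms attenuate.
True-score variance = [0.81 + 0.71] − 0.8 = 1.52 − 0.8 = 0.72.
Reliability = 0.72 / 1.2 = 0.600.

0.600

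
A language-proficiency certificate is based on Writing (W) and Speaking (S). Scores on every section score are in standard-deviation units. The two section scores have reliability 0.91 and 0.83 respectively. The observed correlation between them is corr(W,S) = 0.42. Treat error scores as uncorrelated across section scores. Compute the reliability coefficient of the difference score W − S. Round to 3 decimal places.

0.776

Var(W−S) = 1 + 1 − 2·0.42 = 2 − 0.84 = 1.16.
Under uncorrelated errors the observed covariances equal the true-score covariances, so only the own-variance terms attenuate.
True-score variance = [0.91 + 0.83] − 0.84 = 1.74 − 0.84 = 0.9.
Reliability = 0.9 / 1.16 = 0.776.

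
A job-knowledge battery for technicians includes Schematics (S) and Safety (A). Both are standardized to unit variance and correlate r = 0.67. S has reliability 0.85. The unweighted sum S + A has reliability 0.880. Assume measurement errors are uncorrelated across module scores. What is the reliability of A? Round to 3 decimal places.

Var(S+A) = 2 + 2·0.67 = 3.340.
True-score variance = ρ_S + ρ_A + 2·0.67, so 0.880 = (0.85 + ρ_A + 1.34) / 3.340.
ρ_A = 0.880·3.340 − 0.85 − 1.34 = 0.749.

0.749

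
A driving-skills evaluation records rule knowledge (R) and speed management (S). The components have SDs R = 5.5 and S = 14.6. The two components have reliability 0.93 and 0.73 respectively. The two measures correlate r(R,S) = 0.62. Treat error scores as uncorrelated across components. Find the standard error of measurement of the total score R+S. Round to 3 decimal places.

7.725

Var(total) = 243.41 + 99.572 = 342.982.
True-score variance = 183.739 + 99.572 = 283.311, so reliability = 0.8260.
Error variance = 342.982 − 283.311 = 59.6707; SEM = √59.6707 = 7.725.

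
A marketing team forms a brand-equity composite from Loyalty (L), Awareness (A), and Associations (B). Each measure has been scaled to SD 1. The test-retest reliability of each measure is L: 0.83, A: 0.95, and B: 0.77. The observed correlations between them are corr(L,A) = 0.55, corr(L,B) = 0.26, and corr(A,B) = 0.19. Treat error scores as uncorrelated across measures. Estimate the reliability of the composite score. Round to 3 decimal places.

0.910

Var(L+A+B) = 3 + 2·[0.55 + 0.26 + 0.19] = 3 + 2 = 5.
Under uncorrelated errors the observed covariances equal the true-score covariances, so only the own-variance terms attenuate.
True-score variance = [0.83 + 0.95 + 0.77] + 2 = 2.55 + 2 = 4.55.
Reliability = 4.55 / 5 = 0.910.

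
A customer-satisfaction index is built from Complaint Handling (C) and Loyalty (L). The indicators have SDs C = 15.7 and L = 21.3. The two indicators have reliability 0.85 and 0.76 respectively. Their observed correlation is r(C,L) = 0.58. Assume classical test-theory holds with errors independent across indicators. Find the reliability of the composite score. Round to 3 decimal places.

0.866

Var(C+L) = 15.7² + 21.3² + 2·[15.7·21.3·0.58] = 700.18 + 387.916 = 1088.1.
Under uncorrelated errors the observed covariances equal the true-score covariances, so only the own-variance terms attenuate.
True-score variance = [15.7²·0.85 + 21.3²·0.76] + 387.916 = 554.321 + 387.916 = 942.236.
Reliability = 942.236 / 1088.1 = 0.866.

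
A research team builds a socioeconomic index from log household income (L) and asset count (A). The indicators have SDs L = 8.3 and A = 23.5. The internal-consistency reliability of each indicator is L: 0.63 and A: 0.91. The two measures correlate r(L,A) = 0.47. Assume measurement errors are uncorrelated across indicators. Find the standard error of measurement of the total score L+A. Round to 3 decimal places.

Var(total) = 621.14 + 183.347 = 804.487.
True-score variance = 545.948 + 183.347 = 729.295, so reliability = 0.9065.
Error variance = 804.487 − 729.295 = 75.1918; SEM = √75.1918 = 8.671.

8.671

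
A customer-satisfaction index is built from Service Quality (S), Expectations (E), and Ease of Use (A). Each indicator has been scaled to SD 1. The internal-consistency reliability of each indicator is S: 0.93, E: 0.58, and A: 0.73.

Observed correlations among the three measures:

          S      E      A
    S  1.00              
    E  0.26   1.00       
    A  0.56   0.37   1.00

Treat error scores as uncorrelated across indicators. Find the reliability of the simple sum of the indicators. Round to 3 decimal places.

Var(S+E+A) = 3 + 2·[0.26 + 0.56 + 0.37] = 3 + 2.38 = 5.38.
Under uncorrelated errors the observed covariances equal the true-score covariances, so only the own-variance terms attenuate.
True-score variance = [0.93 + 0.58 + 0.73] + 2.38 = 2.24 + 2.38 = 4.62.
Reliability = 4.62 / 5.38 = 0.859.

0.859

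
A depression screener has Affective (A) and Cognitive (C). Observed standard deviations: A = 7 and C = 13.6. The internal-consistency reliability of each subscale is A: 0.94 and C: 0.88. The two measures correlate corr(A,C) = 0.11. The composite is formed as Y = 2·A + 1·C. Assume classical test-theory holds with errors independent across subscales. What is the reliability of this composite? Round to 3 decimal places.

Var(Y) = 2²·7² + 13.6² + 2·[2·7·13.6·0.11] = 380.96 + 41.888 = 422.848.
Because errors are independent across components, Cov(Tᵢ,Tⱼ) = Cov(Xᵢ,Xⱼ); the off-diagonal part of the true-score variance is the same as above.
True-score variance = [2²·7²·0.94 + 13.6²·0.88] + 41.888 = 347.005 + 41.888 = 388.893.
Reliability = 388.893 / 422.848 = 0.920.

0.920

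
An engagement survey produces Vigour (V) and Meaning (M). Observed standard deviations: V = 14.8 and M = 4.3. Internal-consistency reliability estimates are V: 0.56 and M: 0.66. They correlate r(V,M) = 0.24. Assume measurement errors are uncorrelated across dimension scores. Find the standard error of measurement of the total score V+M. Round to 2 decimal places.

Var(total) = 237.53 + 30.5472 = 268.077.
True-score variance = 134.866 + 30.5472 = 165.413, so reliability = 0.6170.
Error variance = 268.077 − 165.413 = 102.664; SEM = √102.664 = 10.13.

10.13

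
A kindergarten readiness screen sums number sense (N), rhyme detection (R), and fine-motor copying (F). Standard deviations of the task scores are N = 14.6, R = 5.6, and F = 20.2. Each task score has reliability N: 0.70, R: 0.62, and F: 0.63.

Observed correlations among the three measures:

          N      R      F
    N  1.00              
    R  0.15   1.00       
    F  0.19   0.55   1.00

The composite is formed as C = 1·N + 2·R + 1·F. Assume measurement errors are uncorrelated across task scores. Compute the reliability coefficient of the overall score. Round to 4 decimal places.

Var(C) = 14.6² + 2²·5.6² + 20.2² + 2·[2·14.6·5.6·0.15 + 14.6·20.2·0.19 + 2·5.6·20.2·0.55] = 746.64 + 409.99 = 1156.63.
Under uncorrelated errors the observed covariances equal the true-score covariances, so only the own-variance terms attenuate.
True-score variance = [14.6²·0.70 + 2²·5.6²·0.62 + 20.2²·0.63] + 409.99 = 484.05 + 409.99 = 894.04.
Reliability = 894.04 / 1156.63 = 0.7730.

0.7730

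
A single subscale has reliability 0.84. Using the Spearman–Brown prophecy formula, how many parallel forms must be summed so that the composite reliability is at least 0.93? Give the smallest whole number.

k ≥ ρ*(1−ρ₁)/(ρ₁(1−ρ*)) = 0.93·0.16 / (0.84·0.07) = 2.531.
Smallest integer k = 3.

3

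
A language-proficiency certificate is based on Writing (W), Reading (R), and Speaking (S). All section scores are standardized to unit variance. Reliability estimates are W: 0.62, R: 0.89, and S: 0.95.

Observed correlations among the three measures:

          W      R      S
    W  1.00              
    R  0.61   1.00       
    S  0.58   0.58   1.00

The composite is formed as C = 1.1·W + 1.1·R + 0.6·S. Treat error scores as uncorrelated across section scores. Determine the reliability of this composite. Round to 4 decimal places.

0.8944

Var(C) = 1.1² + 1.1² + 0.6² + 2·[1.21·0.61 + 0.66·0.58 + 0.66·0.58] = 2.78 + 3.0074 = 5.7874.
Because errors are independent across components, Cov(Tᵢ,Tⱼ) = Cov(Xᵢ,Xⱼ); the off-diagonal part of the true-score variance is the same as above.
True-score variance = [1.1²·0.62 + 1.1²·0.89 + 0.6²·0.95] + 3.0074 = 2.1691 + 3.0074 = 5.1765.
Reliability = 5.1765 / 5.7874 = 0.8944.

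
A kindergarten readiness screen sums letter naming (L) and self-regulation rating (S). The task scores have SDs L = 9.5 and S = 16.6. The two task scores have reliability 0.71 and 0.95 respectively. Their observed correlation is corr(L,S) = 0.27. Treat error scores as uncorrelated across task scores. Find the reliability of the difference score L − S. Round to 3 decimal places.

0.858

Var(L−S) = 9.5² + 16.6² − 2·9.5·16.6·0.27 = 365.81 − 85.158 = 280.652.
Under uncorrelated errors the observed covariances equal the true-score covariances, so only the own-variance terms attenuate.
True-score variance = [9.5²·0.71 + 16.6²·0.95] − 85.158 = 325.86 − 85.158 = 240.702.
Reliability = 240.702 / 280.652 = 0.858.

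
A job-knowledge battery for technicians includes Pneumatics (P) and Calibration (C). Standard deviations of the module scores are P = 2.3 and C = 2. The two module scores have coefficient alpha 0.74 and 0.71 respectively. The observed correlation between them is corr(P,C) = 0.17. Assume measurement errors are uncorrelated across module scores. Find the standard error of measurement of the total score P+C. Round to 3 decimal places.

1.592

Var(total) = 9.29 + 1.564 = 10.854.
True-score variance = 6.7546 + 1.564 = 8.3186, so reliability = 0.7664.
Error variance = 10.854 − 8.3186 = 2.5354; SEM = √2.5354 = 1.592.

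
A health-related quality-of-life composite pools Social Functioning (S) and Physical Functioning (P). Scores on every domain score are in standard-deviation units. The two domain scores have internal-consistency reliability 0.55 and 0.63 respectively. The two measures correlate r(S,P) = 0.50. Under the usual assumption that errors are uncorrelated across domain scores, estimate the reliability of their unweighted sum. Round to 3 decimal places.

Var(S+P) = 2 + 2·[0.50] = 2 + 1 = 3.
Under uncorrelated errors the observed covariances equal the true-score covariances, so only the own-variance terms attenuate.
True-score variance = [0.55 + 0.63] + 1 = 1.18 + 1 = 2.18.
Reliability = 2.18 / 3 = 0.727.

0.727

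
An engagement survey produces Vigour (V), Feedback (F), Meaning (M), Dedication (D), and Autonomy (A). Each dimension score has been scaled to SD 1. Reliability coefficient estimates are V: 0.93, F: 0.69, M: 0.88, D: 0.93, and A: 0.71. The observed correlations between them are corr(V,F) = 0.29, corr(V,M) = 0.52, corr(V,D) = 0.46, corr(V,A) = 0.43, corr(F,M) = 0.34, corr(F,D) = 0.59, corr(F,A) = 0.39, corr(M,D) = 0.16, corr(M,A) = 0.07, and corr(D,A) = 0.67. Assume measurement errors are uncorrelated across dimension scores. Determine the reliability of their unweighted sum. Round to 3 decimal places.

0.933

Var(V+F+M+D+A) = 5 + 2·[0.29 + 0.52 + 0.46 + 0.43 + 0.34 + 0.59 + 0.39 + 0.16 + 0.07 + 0.67] = 5 + 7.84 = 12.84.
With uncorrelated errors the cross-covariances are all true-score covariance, so they carry over unchanged; only the diagonal terms shrink to ρᵢσᵢ².
True-score variance = [0.93 + 0.69 + 0.88 + 0.93 + 0.71] + 7.84 = 4.14 + 7.84 = 11.98.
Reliability = 11.98 / 12.84 = 0.933.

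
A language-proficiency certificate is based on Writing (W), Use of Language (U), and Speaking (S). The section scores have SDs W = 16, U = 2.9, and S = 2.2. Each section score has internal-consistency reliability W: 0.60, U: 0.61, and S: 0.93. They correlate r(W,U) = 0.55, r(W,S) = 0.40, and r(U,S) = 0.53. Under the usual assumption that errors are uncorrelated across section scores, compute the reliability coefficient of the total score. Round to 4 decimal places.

0.7015

Var(W+U+S) = 16² + 2.9² + 2.2² + 2·[16·2.9·0.55 + 16·2.2·0.40 + 2.9·2.2·0.53] = 269.25 + 85.9628 = 355.213.
Under uncorrelated errors the observed covariances equal the true-score covariances, so only the own-variance terms attenuate.
True-score variance = [16²·0.60 + 2.9²·0.61 + 2.2²·0.93] + 85.9628 = 163.231 + 85.9628 = 249.194.
Reliability = 249.194 / 355.213 = 0.7015.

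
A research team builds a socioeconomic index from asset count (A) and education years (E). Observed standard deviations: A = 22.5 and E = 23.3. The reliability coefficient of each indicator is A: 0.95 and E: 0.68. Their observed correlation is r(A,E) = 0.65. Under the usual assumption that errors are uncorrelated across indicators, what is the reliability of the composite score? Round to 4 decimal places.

Var(A+E) = 22.5² + 23.3² + 2·[22.5·23.3·0.65] = 1049.14 + 681.525 = 1730.66.
Because errors are independent across components, Cov(Tᵢ,Tⱼ) = Cov(Xᵢ,Xⱼ); the off-diagonal part of the true-score variance is the same as above.
True-score variance = [22.5²·0.95 + 23.3²·0.68] + 681.525 = 850.103 + 681.525 = 1531.63.
Reliability = 1531.63 / 1730.66 = 0.8850.

0.8850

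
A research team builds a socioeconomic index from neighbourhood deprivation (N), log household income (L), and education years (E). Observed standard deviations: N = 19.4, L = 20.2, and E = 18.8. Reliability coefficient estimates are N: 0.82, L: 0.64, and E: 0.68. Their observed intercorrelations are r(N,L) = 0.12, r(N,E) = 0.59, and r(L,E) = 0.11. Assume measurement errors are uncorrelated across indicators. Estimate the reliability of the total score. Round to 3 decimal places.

0.812

Var(N+L+E) = 19.4² + 20.2² + 18.8² + 2·[19.4·20.2·0.12 + 19.4·18.8·0.59 + 20.2·18.8·0.11] = 1137.84 + 607.968 = 1745.81.
Because errors are independent across components, Cov(Tᵢ,Tⱼ) = Cov(Xᵢ,Xⱼ); the off-diagonal part of the true-score variance is the same as above.
True-score variance = [19.4²·0.82 + 20.2²·0.64 + 18.8²·0.68] + 607.968 = 810.1 + 607.968 = 1418.07.
Reliability = 1418.07 / 1745.81 = 0.812.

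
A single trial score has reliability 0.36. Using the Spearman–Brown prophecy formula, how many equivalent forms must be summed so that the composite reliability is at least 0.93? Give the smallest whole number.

24

k ≥ ρ*(1−ρ₁)/(ρ₁(1−ρ*)) = 0.93·0.64 / (0.36·0.07) = 23.619.
Smallest integer k = 24.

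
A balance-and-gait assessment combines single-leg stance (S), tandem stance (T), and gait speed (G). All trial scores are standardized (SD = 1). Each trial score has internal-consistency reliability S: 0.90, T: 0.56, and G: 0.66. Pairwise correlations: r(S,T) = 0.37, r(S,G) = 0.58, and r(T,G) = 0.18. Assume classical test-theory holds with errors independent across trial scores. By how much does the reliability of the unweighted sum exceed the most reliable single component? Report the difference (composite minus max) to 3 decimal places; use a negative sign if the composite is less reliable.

-0.067

Var(sum) = 3 + 2.26 = 5.26; true-score variance = 2.12 + 2.26 = 4.38; composite reliability = 0.8327.
Max component reliability = 0.9000.
Difference = 0.8327 − 0.9000 = -0.067.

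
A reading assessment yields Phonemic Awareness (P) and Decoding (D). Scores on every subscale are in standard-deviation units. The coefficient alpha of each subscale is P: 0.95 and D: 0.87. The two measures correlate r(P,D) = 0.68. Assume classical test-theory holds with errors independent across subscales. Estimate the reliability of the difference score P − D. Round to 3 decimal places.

Var(P−D) = 1 + 1 − 2·0.68 = 2 − 1.36 = 0.64.
Under uncorrelated errors the observed covariances equal the true-score covariances, so only the own-variance terms attenuate.
True-score variance = [0.95 + 0.87] − 1.36 = 1.82 − 1.36 = 0.46.
Reliability = 0.46 / 0.64 = 0.719.

0.719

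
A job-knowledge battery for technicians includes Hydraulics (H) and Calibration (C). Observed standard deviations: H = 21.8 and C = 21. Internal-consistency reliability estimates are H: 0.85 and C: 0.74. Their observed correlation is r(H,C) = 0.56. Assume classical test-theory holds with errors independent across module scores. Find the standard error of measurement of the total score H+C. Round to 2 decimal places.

Var(total) = 916.24 + 512.736 = 1428.98.
True-score variance = 730.294 + 512.736 = 1243.03, so reliability = 0.8699.
Error variance = 1428.98 − 1243.03 = 185.946; SEM = √185.946 = 13.64.

13.64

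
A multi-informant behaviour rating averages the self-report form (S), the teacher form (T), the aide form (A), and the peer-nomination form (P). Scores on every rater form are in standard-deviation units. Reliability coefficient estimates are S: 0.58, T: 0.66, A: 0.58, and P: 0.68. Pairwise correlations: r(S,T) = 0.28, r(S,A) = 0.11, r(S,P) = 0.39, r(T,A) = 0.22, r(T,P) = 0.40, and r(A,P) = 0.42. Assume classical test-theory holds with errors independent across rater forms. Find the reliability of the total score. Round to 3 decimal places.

0.804

Var(S+T+A+P) = 4 + 2·[0.28 + 0.11 + 0.39 + 0.22 + 0.40 + 0.42] = 4 + 3.64 = 7.64.
Under uncorrelated errors the observed covariances equal the true-score covariances, so only the own-variance terms attenuate.
True-score variance = [0.58 + 0.66 + 0.58 + 0.68] + 3.64 = 2.5 + 3.64 = 6.14.
Reliability = 6.14 / 7.64 = 0.804.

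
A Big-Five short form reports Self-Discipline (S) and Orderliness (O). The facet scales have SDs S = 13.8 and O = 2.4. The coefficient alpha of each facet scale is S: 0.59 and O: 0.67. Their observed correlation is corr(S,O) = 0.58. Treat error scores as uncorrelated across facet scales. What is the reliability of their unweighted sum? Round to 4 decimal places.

0.6591

Var(S+O) = 13.8² + 2.4² + 2·[13.8·2.4·0.58] = 196.2 + 38.4192 = 234.619.
Under uncorrelated errors the observed covariances equal the true-score covariances, so only the own-variance terms attenuate.
True-score variance = [13.8²·0.59 + 2.4²·0.67] + 38.4192 = 116.219 + 38.4192 = 154.638.
Reliability = 154.638 / 234.619 = 0.6591.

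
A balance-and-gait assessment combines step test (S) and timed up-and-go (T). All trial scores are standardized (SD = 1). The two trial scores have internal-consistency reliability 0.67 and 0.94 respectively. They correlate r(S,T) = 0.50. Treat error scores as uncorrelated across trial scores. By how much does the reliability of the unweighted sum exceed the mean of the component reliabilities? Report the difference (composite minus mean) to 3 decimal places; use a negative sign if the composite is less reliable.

0.065

Var(sum) = 2 + 1 = 3; true-score variance = 1.61 + 1 = 2.61; composite reliability = 0.8700.
Mean component reliability = 0.8050.
Difference = 0.8700 − 0.8050 = 0.065.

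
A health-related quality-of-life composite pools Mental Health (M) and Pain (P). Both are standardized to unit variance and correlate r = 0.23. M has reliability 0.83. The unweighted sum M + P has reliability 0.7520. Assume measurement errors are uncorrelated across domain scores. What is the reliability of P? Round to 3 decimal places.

0.560

Var(M+P) = 2 + 2·0.23 = 2.460.
True-score variance = ρ_M + ρ_P + 2·0.23, so 0.7520 = (0.83 + ρ_P + 0.46) / 2.460.
ρ_P = 0.7520·2.460 − 0.83 − 0.46 = 0.560.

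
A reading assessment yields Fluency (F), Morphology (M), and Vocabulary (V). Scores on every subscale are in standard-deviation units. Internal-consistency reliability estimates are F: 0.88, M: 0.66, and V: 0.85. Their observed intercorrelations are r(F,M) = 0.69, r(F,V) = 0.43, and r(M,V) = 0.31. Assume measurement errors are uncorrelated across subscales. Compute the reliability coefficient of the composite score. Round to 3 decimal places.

0.896

Var(F+M+V) = 3 + 2·[0.69 + 0.43 + 0.31] = 3 + 2.86 = 5.86.
Under uncorrelated errors the observed covariances equal the true-score covariances, so only the own-variance terms attenuate.
True-score variance = [0.88 + 0.66 + 0.85] + 2.86 = 2.39 + 2.86 = 5.25.
Reliability = 5.25 / 5.86 = 0.896.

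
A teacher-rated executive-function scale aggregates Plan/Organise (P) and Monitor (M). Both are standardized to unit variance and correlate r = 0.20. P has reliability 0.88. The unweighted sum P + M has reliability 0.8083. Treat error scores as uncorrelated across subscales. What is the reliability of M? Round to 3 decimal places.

0.660

Var(P+M) = 2 + 2·0.20 = 2.400.
True-score variance = ρ_P + ρ_M + 2·0.20, so 0.8083 = (0.88 + ρ_M + 0.40) / 2.400.
ρ_M = 0.8083·2.400 − 0.88 − 0.40 = 0.660.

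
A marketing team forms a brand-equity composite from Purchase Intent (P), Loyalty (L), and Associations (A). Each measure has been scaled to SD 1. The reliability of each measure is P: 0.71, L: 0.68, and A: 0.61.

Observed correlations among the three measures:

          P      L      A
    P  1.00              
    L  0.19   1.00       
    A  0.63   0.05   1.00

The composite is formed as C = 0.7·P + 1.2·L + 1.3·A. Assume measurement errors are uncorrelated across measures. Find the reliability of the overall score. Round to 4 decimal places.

0.7592

Var(C) = 0.7² + 1.2² + 1.3² + 2·[0.84·0.19 + 0.91·0.63 + 1.56·0.05] = 3.62 + 1.6218 = 5.2418.
Under uncorrelated errors the observed covariances equal the true-score covariances, so only the own-variance terms attenuate.
True-score variance = [0.7²·0.71 + 1.2²·0.68 + 1.3²·0.61] + 1.6218 = 2.358 + 1.6218 = 3.9798.
Reliability = 3.9798 / 5.2418 = 0.7592.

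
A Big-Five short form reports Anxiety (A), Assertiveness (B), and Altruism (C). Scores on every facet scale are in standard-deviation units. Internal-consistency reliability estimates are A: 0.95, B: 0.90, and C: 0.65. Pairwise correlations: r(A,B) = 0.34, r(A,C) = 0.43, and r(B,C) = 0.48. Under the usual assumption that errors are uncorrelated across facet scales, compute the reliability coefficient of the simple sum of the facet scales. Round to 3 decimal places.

Var(A+B+C) = 3 + 2·[0.34 + 0.43 + 0.48] = 3 + 2.5 = 5.5.
With uncorrelated errors the cross-covariances are all true-score covariance, so they carry over unchanged; only the diagonal terms shrink to ρᵢσᵢ².
True-score variance = [0.95 + 0.90 + 0.65] + 2.5 = 2.5 + 2.5 = 5.
Reliability = 5 / 5.5 = 0.909.

0.909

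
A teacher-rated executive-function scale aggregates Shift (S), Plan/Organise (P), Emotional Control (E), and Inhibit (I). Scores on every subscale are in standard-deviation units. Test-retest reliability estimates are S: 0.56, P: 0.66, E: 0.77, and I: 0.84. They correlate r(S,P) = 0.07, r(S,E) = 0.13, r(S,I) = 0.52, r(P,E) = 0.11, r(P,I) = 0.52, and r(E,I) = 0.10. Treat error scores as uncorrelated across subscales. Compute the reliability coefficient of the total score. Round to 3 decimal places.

Var(S+P+E+I) = 4 + 2·[0.07 + 0.13 + 0.52 + 0.11 + 0.52 + 0.10] = 4 + 2.9 = 6.9.
Under uncorrelated errors the observed covariances equal the true-score covariances, so only the own-variance terms attenuate.
True-score variance = [0.56 + 0.66 + 0.77 + 0.84] + 2.9 = 2.83 + 2.9 = 5.73.
Reliability = 5.73 / 6.9 = 0.830.

0.830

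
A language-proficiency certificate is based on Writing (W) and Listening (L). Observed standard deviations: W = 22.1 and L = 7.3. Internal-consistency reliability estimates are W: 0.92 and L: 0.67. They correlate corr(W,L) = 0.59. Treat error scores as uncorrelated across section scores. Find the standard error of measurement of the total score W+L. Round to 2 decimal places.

Var(total) = 541.7 + 190.369 = 732.069.
True-score variance = 485.042 + 190.369 = 675.411, so reliability = 0.9226.
Error variance = 732.069 − 675.411 = 56.6585; SEM = √56.6585 = 7.53.

7.53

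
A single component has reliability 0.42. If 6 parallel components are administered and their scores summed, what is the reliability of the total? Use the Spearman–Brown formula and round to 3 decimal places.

ρ_k = kρ / (1 + (k−1)ρ) = 6·0.42 / (1 + 5·0.42) = 2.520 / 3.100 = 0.813.

0.813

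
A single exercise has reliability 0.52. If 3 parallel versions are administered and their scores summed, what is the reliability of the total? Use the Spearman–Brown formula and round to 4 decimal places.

0.7647

ρ_k = kρ / (1 + (k−1)ρ) = 3·0.52 / (1 + 2·0.52) = 1.560 / 2.040 = 0.7647.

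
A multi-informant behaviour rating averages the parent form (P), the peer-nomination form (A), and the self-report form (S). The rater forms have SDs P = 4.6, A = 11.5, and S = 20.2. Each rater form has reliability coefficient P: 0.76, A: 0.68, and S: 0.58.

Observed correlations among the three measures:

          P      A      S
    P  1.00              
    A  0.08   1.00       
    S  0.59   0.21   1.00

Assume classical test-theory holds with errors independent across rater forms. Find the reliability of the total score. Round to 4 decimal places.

0.7185

Var(P+A+S) = 4.6² + 11.5² + 20.2² + 2·[4.6·11.5·0.08 + 4.6·20.2·0.59 + 11.5·20.2·0.21] = 561.45 + 215.676 = 777.126.
Because errors are independent across components, Cov(Tᵢ,Tⱼ) = Cov(Xᵢ,Xⱼ); the off-diagonal part of the true-score variance is the same as above.
True-score variance = [4.6²·0.76 + 11.5²·0.68 + 20.2²·0.58] + 215.676 = 342.675 + 215.676 = 558.35.
Reliability = 558.35 / 777.126 = 0.7185.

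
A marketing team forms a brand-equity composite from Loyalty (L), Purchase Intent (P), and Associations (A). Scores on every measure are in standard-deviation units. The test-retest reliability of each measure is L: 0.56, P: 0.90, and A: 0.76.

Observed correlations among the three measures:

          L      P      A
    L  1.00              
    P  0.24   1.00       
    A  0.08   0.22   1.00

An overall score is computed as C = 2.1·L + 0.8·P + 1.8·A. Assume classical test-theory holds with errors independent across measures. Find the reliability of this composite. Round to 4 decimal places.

0.7308

Var(C) = 2.1² + 0.8² + 1.8² + 2·[1.68·0.24 + 3.78·0.08 + 1.44·0.22] = 8.29 + 2.0448 = 10.3348.
Under uncorrelated errors the observed covariances equal the true-score covariances, so only the own-variance terms attenuate.
True-score variance = [2.1²·0.56 + 0.8²·0.90 + 1.8²·0.76] + 2.0448 = 5.508 + 2.0448 = 7.5528.
Reliability = 7.5528 / 10.3348 = 0.7308.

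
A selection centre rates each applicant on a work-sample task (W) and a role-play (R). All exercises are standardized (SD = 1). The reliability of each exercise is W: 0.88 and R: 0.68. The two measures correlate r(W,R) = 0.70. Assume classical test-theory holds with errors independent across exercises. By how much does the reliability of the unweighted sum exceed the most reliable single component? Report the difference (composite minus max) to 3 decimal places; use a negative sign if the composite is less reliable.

Var(sum) = 2 + 1.4 = 3.4; true-score variance = 1.56 + 1.4 = 2.96; composite reliability = 0.8706.
Max component reliability = 0.8800.
Difference = 0.8706 − 0.8800 = -0.009.

-0.009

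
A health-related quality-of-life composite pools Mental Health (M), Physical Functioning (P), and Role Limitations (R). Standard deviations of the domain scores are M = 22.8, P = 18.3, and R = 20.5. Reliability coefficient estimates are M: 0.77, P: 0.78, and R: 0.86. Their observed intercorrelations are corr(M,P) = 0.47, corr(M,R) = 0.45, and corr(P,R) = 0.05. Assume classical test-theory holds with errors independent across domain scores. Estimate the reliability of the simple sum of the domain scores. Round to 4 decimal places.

0.8814

Var(M+P+R) = 22.8² + 18.3² + 20.5² + 2·[22.8·18.3·0.47 + 22.8·20.5·0.45 + 18.3·20.5·0.05] = 1274.98 + 850.381 = 2125.36.
With uncorrelated errors the cross-covariances are all true-score covariance, so they carry over unchanged; only the diagonal terms shrink to ρᵢσᵢ².
True-score variance = [22.8²·0.77 + 18.3²·0.78 + 20.5²·0.86] + 850.381 = 1022.91 + 850.381 = 1873.29.
Reliability = 1873.29 / 2125.36 = 0.8814.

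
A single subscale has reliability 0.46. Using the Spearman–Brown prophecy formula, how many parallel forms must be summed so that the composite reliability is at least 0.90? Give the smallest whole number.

11

k ≥ ρ*(1−ρ₁)/(ρ₁(1−ρ*)) = 0.90·0.54 / (0.46·0.10) = 10.565.
Smallest integer k = 11.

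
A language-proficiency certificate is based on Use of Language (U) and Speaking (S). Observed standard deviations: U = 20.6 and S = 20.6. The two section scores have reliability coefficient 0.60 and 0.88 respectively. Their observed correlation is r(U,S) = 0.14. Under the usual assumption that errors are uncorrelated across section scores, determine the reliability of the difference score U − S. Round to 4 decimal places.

Var(U−S) = 20.6² + 20.6² − 2·20.6·20.6·0.14 = 848.72 − 118.821 = 729.899.
Because errors are independent across components, Cov(Tᵢ,Tⱼ) = Cov(Xᵢ,Xⱼ); the off-diagonal part of the true-score variance is the same as above.
True-score variance = [20.6²·0.60 + 20.6²·0.88] − 118.821 = 628.053 − 118.821 = 509.232.
Reliability = 509.232 / 729.899 = 0.6977.

0.6977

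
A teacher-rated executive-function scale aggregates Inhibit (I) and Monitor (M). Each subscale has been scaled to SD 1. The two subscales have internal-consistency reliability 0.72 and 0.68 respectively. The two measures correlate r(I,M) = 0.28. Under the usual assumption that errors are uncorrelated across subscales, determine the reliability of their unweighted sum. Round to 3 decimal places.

0.766

Var(I+M) = 2 + 2·[0.28] = 2 + 0.56 = 2.56.
With uncorrelated errors the cross-covariances are all true-score covariance, so they carry over unchanged; only the diagonal terms shrink to ρᵢσᵢ².
True-score variance = [0.72 + 0.68] + 0.56 = 1.4 + 0.56 = 1.96.
Reliability = 1.96 / 2.56 = 0.766.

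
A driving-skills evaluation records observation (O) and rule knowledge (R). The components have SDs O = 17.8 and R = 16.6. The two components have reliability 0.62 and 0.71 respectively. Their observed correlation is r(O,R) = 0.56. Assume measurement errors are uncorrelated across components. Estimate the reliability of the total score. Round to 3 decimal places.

0.783

Var(O+R) = 17.8² + 16.6² + 2·[17.8·16.6·0.56] = 592.4 + 330.938 = 923.338.
With uncorrelated errors the cross-covariances are all true-score covariance, so they carry over unchanged; only the diagonal terms shrink to ρᵢσᵢ².
True-score variance = [17.8²·0.62 + 16.6²·0.71] + 330.938 = 392.088 + 330.938 = 723.026.
Reliability = 723.026 / 923.338 = 0.783.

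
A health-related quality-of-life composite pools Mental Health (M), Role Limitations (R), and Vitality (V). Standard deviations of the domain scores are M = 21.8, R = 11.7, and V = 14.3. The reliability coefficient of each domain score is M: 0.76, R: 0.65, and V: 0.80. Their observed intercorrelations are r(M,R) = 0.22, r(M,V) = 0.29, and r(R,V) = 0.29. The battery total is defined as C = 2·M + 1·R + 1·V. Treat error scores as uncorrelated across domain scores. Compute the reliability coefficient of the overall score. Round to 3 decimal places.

Var(C) = 2²·21.8² + 11.7² + 14.3² + 2·[2·21.8·11.7·0.22 + 2·21.8·14.3·0.29 + 11.7·14.3·0.29] = 2242.34 + 683.111 = 2925.45.
Under uncorrelated errors the observed covariances equal the true-score covariances, so only the own-variance terms attenuate.
True-score variance = [2²·21.8²·0.76 + 11.7²·0.65 + 14.3²·0.80] + 683.111 = 1697.3 + 683.111 = 2380.41.
Reliability = 2380.41 / 2925.45 = 0.814.

0.814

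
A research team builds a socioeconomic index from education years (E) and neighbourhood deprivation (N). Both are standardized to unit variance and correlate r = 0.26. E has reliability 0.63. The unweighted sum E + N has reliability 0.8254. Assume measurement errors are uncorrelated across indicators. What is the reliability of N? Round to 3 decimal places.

0.930

Var(E+N) = 2 + 2·0.26 = 2.520.
True-score variance = ρ_E + ρ_N + 2·0.26, so 0.8254 = (0.63 + ρ_N + 0.52) / 2.520.
ρ_N = 0.8254·2.520 − 0.63 − 0.52 = 0.930.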